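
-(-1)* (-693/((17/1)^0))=-693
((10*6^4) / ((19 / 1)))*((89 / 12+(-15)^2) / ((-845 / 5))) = -3012120 / 3211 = -938.06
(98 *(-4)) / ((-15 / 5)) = 392 / 3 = 130.67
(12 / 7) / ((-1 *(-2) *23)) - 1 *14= -2248 / 161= -13.96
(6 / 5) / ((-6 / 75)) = -15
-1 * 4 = -4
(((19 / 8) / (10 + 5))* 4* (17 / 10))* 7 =2261 / 300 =7.54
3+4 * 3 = 15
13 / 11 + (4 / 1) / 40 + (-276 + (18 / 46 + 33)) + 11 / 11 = -608027 / 2530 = -240.33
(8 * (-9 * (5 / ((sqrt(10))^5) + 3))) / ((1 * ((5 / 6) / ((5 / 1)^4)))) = -162000-270 * sqrt(10) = -162853.81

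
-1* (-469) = 469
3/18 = 1/6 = 0.17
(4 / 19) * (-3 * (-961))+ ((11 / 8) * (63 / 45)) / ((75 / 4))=8650463 / 14250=607.05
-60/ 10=-6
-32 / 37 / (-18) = 16 / 333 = 0.05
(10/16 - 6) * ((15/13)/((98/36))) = -5805/2548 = -2.28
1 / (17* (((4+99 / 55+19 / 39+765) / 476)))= 5460 / 150401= 0.04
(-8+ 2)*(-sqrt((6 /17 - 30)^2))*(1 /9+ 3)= 9408 /17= 553.41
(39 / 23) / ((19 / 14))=546 / 437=1.25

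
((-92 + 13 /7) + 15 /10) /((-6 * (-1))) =-14.77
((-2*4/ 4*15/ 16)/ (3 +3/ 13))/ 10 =-13/ 224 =-0.06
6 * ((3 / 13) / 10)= 9 / 65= 0.14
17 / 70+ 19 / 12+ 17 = 7907 / 420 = 18.83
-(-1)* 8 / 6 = 4 / 3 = 1.33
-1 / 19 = -0.05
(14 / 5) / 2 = 7 / 5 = 1.40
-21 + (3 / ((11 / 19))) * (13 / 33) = -2294 / 121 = -18.96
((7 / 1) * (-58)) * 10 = -4060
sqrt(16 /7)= 4*sqrt(7) /7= 1.51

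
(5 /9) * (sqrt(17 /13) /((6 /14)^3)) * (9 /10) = 343 * sqrt(221) /702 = 7.26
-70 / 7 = -10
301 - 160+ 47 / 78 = 11045 / 78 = 141.60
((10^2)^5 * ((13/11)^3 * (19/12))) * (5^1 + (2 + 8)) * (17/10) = 887038750000000/1331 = 666445341848.23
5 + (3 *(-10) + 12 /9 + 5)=-56 /3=-18.67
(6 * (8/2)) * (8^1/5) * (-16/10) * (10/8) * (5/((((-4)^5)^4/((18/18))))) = -3/8589934592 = -0.00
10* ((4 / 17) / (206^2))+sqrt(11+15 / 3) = 721422 / 180353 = 4.00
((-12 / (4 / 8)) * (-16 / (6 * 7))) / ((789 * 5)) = 64 / 27615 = 0.00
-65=-65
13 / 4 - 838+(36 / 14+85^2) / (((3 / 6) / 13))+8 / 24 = 15714925 / 84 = 187082.44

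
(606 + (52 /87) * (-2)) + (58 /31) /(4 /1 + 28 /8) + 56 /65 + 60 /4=620.92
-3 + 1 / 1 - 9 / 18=-5 / 2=-2.50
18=18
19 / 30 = 0.63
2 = 2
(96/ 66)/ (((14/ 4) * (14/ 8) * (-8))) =-16/ 539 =-0.03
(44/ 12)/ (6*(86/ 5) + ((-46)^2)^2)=55/ 67163388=0.00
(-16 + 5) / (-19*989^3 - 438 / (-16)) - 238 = -238.00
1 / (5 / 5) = 1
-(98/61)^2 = -9604/3721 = -2.58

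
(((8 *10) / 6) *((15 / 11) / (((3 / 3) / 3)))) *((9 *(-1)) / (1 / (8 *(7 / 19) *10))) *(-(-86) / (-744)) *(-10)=-108360000 / 6479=-16724.80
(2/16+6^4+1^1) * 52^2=3507426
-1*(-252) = 252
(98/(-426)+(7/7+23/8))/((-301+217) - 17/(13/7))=-80743/2063544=-0.04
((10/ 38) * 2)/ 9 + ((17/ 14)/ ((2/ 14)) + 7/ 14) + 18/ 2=3088/ 171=18.06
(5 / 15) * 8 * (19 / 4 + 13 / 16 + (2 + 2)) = 51 / 2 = 25.50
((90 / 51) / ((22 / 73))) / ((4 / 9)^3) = 798255 / 11968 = 66.70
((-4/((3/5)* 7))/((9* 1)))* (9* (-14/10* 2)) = 8/3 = 2.67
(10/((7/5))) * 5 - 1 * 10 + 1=187/7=26.71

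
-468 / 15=-156 / 5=-31.20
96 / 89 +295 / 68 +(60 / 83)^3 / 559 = 10479702542539 / 1934394302516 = 5.42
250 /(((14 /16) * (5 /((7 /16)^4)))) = 8575 /4096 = 2.09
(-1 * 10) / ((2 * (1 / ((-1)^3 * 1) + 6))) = -1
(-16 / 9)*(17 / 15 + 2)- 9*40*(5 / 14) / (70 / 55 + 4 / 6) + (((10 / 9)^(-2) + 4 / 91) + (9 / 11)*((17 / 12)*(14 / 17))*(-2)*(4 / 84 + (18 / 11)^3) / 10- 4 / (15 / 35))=-1168256838187 / 14389174800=-81.19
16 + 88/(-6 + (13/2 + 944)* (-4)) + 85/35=8761/476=18.41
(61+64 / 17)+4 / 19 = 20987 / 323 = 64.98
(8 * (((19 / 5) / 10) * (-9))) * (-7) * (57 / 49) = 38988 / 175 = 222.79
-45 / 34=-1.32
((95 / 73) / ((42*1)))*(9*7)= 285 / 146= 1.95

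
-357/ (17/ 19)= -399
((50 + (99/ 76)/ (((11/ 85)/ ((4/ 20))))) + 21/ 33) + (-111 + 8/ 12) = -144671/ 2508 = -57.68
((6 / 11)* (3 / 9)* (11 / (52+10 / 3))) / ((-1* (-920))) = 3 / 76360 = 0.00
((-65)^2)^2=17850625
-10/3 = -3.33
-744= -744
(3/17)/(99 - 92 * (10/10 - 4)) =1/2125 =0.00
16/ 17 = 0.94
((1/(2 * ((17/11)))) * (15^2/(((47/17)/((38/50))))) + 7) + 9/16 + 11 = 29007/752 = 38.57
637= 637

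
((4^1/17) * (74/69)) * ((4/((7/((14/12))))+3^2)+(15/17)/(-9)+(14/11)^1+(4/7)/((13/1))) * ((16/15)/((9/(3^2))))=2631823616/898242345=2.93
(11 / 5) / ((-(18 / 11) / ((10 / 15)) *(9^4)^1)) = -121 / 885735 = -0.00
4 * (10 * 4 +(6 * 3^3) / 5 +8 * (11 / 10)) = 1624 / 5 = 324.80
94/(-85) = -94/85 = -1.11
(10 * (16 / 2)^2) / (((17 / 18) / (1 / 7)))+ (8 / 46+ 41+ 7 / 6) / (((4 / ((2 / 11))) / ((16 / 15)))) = 133936468 / 1354815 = 98.86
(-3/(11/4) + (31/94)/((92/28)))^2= 554932249/565583524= 0.98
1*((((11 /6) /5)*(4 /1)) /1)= 22 /15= 1.47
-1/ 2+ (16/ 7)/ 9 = -31/ 126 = -0.25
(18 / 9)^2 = 4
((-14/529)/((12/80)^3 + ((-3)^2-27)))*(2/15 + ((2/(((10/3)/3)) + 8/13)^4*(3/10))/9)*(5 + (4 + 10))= 5779441166912/163144109942775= 0.04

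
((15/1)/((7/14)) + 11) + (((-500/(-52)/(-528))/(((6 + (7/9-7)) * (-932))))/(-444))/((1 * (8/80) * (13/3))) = 41.00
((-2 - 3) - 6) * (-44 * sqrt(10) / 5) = 484 * sqrt(10) / 5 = 306.11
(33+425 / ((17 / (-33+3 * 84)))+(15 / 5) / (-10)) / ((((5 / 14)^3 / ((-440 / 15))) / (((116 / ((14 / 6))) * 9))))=-1586826707.56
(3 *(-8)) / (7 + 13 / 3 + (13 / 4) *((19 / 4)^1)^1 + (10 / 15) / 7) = -896 / 1003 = -0.89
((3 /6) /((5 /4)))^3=8 /125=0.06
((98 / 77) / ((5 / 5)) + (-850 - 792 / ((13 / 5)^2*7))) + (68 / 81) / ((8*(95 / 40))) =-17331776348 / 20027007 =-865.42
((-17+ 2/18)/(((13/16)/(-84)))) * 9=15714.46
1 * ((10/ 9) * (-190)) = -1900/ 9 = -211.11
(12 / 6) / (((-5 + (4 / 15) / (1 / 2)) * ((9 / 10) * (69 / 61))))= -6100 / 13869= -0.44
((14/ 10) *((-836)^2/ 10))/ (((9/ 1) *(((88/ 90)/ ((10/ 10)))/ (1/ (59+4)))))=7942/ 45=176.49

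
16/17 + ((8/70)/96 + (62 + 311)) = 5339897/14280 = 373.94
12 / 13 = 0.92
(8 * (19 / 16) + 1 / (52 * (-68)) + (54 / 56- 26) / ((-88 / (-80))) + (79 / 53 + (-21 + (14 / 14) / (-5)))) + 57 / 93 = -72372372411 / 2236714480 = -32.36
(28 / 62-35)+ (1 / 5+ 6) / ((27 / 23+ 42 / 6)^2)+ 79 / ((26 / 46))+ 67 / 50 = 37978380057 / 356090800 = 106.65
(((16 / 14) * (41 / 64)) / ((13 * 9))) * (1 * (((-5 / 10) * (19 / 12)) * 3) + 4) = 41 / 4032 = 0.01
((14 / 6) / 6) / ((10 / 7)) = 49 / 180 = 0.27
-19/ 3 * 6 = -38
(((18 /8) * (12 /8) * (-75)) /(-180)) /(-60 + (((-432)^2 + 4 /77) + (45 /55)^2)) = 38115 /5056650208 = 0.00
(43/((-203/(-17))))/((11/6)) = 4386/2233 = 1.96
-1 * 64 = -64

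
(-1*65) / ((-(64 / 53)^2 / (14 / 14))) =182585 / 4096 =44.58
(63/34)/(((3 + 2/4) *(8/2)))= 9/68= 0.13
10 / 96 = 5 / 48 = 0.10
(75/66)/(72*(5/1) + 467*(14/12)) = 0.00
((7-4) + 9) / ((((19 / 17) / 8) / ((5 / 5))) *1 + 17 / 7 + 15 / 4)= 3808 / 2005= 1.90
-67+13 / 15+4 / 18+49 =-16.91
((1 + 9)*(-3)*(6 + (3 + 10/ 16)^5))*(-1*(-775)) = -240727675125/ 16384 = -14692851.26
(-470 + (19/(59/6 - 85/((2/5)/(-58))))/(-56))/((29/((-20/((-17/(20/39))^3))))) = -38958339880000/4378457708803269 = -0.01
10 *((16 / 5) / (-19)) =-32 / 19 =-1.68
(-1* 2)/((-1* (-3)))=-2/3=-0.67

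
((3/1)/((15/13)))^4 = 28561/625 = 45.70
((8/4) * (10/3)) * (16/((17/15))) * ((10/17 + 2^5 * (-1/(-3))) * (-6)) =-1836800/289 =-6355.71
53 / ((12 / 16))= 212 / 3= 70.67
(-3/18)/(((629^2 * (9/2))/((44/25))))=-0.00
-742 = -742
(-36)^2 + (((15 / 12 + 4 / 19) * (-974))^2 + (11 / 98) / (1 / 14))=20468230595 / 10108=2024953.56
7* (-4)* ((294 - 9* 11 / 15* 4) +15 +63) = -48384 / 5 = -9676.80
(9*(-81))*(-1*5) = 3645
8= 8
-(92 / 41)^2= -8464 / 1681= -5.04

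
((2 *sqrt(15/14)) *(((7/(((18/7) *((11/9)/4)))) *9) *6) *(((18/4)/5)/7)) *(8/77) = 3888 *sqrt(210)/4235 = 13.30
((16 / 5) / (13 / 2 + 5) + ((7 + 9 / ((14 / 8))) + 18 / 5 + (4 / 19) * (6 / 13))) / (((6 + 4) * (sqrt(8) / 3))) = 9614637 * sqrt(2) / 7953400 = 1.71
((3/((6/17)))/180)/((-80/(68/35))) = -289/252000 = -0.00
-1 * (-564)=564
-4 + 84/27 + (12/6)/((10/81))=15.31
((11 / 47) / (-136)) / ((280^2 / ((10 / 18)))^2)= -11 / 127295749324800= -0.00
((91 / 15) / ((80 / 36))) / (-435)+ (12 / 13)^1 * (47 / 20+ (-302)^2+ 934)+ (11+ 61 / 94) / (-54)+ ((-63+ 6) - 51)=3386542452833 / 39867750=84944.41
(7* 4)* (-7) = -196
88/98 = 44/49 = 0.90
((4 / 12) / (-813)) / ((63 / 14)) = -2 / 21951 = -0.00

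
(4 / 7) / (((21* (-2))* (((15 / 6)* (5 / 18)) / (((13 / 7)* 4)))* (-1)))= 1248 / 8575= 0.15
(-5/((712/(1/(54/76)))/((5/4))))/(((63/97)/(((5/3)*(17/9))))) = -3916375/65400048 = -0.06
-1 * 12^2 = -144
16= 16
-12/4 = -3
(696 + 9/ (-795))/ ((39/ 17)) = 1045143/ 3445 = 303.38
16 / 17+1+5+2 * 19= 764 / 17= 44.94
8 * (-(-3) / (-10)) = -12 / 5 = -2.40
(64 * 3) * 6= 1152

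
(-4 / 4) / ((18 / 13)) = -13 / 18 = -0.72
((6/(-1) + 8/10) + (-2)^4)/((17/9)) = 486/85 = 5.72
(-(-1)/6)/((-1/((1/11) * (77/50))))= -7/300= -0.02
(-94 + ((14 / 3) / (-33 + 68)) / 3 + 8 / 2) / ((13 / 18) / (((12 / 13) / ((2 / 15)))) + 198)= -145728 / 320929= -0.45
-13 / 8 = -1.62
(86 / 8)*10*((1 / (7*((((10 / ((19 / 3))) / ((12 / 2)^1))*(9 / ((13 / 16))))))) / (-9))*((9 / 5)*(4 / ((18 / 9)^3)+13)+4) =-3005743 / 181440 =-16.57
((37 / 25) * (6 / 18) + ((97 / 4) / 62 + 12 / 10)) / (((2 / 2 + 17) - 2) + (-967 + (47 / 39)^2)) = -19656897 / 8954424400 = -0.00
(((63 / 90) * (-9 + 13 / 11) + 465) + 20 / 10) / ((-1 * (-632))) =3173 / 4345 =0.73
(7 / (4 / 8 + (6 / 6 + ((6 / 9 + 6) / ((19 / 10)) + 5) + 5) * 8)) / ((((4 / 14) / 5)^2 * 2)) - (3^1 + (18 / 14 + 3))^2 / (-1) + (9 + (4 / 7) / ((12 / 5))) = 558812041 / 7813932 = 71.51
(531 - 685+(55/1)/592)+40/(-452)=-10301689/66896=-154.00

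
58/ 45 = 1.29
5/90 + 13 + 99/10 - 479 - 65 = -23447/45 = -521.04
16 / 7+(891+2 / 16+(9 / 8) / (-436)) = 21813453 / 24416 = 893.41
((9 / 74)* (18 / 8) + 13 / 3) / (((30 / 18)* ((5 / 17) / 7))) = 486829 / 7400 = 65.79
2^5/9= 32/9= 3.56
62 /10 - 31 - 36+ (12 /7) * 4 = -1888 /35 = -53.94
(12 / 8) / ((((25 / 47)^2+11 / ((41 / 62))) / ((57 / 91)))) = 5162433 / 92951222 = 0.06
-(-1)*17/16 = 17/16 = 1.06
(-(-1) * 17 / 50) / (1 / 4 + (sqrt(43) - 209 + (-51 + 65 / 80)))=-563448 / 428836025 - 2176 * sqrt(43) / 428836025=-0.00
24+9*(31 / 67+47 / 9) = 5036 / 67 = 75.16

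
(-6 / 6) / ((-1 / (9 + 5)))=14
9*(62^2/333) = 3844/37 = 103.89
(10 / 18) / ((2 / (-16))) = -40 / 9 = -4.44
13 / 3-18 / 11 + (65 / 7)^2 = 143786 / 1617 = 88.92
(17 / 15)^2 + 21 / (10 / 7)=7193 / 450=15.98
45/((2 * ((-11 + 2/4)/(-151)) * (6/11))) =8305/14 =593.21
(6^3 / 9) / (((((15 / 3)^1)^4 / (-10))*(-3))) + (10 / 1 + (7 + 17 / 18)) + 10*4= 130663 / 2250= 58.07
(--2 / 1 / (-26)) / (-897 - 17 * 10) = 1 / 13871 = 0.00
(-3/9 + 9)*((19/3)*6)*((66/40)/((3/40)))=21736/3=7245.33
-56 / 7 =-8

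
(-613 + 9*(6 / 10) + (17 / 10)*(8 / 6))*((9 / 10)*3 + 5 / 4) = -35866 / 15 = -2391.07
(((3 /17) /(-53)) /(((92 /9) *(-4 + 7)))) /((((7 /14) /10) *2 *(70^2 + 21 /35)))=-225 /1015551338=-0.00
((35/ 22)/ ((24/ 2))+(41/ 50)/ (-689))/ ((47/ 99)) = 1792389/ 6476600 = 0.28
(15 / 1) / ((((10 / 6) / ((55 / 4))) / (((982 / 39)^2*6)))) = 79556730 / 169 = 470749.88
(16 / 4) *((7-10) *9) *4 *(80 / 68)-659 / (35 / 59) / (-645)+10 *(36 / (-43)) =-197600023 / 383775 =-514.89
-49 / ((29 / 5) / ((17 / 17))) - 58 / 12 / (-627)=-920849 / 109098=-8.44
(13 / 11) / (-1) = -13 / 11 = -1.18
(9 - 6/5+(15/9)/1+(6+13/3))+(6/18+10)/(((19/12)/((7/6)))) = 7813/285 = 27.41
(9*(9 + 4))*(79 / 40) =9243 / 40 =231.08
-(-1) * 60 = 60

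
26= 26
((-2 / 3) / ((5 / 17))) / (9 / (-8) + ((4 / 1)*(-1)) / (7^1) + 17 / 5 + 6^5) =-1904 / 6533271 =-0.00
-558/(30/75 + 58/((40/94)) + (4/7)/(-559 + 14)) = -1419180/347671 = -4.08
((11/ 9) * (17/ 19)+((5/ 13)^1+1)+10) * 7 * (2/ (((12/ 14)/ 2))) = 2718422/ 6669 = 407.62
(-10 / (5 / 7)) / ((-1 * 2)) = 7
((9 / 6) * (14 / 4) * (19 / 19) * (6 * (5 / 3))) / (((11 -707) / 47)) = -1645 / 464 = -3.55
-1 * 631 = -631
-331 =-331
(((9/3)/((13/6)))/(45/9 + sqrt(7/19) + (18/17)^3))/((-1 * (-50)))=2837468759/627849862900 -24137569 * sqrt(133)/627849862900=0.00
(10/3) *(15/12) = 25/6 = 4.17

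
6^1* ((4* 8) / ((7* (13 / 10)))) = 1920 / 91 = 21.10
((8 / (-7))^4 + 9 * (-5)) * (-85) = 8835665 / 2401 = 3679.99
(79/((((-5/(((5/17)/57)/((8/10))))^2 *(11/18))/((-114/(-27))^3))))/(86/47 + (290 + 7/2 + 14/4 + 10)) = 352735/6727676373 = 0.00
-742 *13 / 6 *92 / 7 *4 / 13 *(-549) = 3569232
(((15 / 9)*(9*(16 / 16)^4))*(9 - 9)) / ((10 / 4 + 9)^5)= 0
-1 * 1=-1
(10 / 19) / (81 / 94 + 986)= 188 / 352507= 0.00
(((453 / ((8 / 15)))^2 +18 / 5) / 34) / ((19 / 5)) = 230861277 / 41344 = 5583.91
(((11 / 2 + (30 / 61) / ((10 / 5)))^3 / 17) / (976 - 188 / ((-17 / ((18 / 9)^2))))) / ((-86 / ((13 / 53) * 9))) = -40303235817 / 143549960631296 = -0.00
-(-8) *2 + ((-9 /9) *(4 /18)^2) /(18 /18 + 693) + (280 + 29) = 9134773 /28107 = 325.00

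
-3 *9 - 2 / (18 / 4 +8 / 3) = -1173 / 43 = -27.28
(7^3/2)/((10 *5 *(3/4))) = 343/75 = 4.57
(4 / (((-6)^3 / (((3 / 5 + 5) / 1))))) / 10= -7 / 675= -0.01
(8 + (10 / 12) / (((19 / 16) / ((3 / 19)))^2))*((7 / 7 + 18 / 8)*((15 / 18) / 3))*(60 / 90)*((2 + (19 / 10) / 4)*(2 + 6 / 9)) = 37340446 / 1172889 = 31.84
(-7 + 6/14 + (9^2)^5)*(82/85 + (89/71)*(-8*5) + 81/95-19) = -234742555709.68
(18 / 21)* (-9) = -54 / 7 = -7.71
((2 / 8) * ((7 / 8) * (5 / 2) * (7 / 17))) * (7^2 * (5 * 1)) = 60025 / 1088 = 55.17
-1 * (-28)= 28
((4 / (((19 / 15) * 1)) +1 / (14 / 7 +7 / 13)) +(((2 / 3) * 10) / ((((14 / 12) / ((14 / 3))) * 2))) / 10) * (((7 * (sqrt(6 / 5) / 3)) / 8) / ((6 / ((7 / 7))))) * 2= 7147 * sqrt(30) / 75240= 0.52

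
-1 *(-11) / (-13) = -11 / 13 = -0.85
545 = 545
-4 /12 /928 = -1 /2784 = -0.00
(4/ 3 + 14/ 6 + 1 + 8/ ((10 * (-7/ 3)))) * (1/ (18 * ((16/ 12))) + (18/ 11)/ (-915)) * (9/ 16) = 728897/ 7515200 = 0.10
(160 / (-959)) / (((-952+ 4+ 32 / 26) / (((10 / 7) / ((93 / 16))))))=83200 / 1920998793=0.00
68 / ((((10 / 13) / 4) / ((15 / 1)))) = 5304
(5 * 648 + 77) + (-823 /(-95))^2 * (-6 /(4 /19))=1119163 /950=1178.07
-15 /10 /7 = -3 /14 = -0.21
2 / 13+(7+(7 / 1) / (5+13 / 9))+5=13.24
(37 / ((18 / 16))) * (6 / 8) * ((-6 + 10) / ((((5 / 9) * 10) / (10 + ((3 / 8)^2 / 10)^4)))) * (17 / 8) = 3165860671580607 / 8388608000000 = 377.40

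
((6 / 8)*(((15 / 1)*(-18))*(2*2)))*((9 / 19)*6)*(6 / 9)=-29160 / 19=-1534.74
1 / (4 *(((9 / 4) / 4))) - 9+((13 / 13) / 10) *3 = -743 / 90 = -8.26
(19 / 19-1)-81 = -81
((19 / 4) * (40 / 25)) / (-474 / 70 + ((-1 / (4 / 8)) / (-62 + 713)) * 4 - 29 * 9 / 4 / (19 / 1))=-0.74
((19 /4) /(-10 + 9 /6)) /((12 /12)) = -19 /34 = -0.56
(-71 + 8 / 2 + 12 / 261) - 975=-90650 / 87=-1041.95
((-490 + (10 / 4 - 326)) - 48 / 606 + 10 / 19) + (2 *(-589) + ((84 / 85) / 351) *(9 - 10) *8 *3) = -25332965927 / 12722970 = -1991.12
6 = 6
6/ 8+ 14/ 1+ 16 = 123/ 4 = 30.75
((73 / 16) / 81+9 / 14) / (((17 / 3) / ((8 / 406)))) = 6343 / 2608956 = 0.00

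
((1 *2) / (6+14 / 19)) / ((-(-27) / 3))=19 / 576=0.03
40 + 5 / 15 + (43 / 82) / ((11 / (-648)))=12775 / 1353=9.44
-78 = -78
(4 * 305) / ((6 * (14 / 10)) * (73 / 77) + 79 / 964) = 64684400 / 426577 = 151.64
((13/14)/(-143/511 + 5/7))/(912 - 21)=949/395604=0.00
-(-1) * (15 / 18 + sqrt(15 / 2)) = 5 / 6 + sqrt(30) / 2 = 3.57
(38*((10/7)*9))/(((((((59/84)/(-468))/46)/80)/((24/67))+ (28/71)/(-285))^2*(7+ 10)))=428726526903851127605821440/28610485450589068913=14984944.16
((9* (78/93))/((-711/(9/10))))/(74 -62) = -39/48980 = -0.00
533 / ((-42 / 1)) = -533 / 42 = -12.69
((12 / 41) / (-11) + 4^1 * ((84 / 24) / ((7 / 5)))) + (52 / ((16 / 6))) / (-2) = 0.22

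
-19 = -19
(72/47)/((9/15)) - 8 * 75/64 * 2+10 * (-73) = -140285/188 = -746.20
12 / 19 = 0.63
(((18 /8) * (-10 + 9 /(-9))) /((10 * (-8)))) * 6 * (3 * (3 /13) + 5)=10989 /1040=10.57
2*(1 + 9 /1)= 20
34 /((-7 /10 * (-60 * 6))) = 17 /126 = 0.13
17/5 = 3.40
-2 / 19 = -0.11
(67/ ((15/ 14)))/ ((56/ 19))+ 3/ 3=1333/ 60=22.22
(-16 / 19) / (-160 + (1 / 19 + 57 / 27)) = 0.01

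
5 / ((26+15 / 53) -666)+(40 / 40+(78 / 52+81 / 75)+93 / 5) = 22.17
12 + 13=25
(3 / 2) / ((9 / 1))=1 / 6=0.17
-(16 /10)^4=-4096 /625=-6.55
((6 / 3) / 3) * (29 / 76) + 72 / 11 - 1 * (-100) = 133927 / 1254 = 106.80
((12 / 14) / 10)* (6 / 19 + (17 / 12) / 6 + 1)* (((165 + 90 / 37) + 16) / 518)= 0.05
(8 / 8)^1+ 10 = 11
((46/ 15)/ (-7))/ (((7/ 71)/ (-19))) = 62054/ 735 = 84.43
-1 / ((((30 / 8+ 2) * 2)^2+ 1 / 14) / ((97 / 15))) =-0.05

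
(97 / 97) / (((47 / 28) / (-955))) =-26740 / 47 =-568.94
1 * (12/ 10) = 6/ 5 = 1.20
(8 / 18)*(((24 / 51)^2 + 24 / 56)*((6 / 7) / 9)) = 0.03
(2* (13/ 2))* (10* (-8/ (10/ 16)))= -1664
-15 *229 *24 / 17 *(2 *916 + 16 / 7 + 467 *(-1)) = -46413720 / 7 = -6630531.43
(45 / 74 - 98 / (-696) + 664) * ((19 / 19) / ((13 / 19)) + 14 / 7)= 128389605 / 55796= 2301.05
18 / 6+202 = 205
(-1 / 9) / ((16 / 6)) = -1 / 24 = -0.04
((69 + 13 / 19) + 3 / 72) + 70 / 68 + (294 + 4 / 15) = 14148251 / 38760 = 365.02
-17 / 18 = -0.94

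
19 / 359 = 0.05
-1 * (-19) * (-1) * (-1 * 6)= 114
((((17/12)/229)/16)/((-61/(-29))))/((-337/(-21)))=3451/301283392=0.00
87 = 87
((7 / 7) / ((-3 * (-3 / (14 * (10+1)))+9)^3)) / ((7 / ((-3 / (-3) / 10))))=260876 / 13573524375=0.00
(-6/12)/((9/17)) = -17/18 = -0.94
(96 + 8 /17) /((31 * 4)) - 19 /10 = -5913 /5270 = -1.12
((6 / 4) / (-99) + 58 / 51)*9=3777 / 374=10.10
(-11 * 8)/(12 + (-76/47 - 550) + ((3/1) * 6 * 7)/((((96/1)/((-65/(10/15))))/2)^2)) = 2117632/475119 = 4.46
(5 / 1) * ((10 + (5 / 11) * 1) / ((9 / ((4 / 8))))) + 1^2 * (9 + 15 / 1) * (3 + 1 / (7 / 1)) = 78.33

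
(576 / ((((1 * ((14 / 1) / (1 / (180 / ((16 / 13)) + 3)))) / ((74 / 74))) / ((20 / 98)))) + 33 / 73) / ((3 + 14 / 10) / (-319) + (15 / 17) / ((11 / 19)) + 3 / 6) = 45784599410 / 181068551979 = 0.25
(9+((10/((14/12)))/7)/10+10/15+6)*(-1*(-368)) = 854128/147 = 5810.39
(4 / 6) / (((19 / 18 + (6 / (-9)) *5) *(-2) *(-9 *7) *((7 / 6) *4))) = -1 / 2009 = -0.00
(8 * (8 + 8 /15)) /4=256 /15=17.07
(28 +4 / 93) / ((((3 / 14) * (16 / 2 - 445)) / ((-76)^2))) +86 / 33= -121912174 / 70587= -1727.12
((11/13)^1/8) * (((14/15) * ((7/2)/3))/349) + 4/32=25588/204165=0.13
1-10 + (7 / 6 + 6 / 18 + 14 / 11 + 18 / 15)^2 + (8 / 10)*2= 101429 / 12100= 8.38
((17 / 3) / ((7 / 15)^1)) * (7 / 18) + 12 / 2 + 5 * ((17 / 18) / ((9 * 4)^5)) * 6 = 1944995413 / 181398528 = 10.72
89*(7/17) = 623/17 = 36.65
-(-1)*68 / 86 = 34 / 43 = 0.79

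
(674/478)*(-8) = -2696/239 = -11.28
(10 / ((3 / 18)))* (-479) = -28740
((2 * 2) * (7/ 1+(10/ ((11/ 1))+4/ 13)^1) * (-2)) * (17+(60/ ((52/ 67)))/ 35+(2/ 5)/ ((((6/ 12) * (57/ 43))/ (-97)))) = 1917720320/ 741741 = 2585.43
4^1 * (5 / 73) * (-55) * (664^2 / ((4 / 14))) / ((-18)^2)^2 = -221.51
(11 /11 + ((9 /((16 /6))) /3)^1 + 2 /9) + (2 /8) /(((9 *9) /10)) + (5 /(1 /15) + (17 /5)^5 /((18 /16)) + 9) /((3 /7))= 2310003433 /2025000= 1140.74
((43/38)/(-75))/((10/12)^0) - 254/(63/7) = -241429/8550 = -28.24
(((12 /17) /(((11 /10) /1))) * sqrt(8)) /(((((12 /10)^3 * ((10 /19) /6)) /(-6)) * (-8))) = 8.98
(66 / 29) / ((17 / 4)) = 0.54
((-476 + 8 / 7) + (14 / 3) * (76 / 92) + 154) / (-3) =153112 / 1449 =105.67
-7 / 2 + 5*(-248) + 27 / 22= -13665 / 11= -1242.27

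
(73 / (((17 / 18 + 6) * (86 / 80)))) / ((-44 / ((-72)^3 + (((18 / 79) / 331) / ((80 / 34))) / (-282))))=12055238120665827 / 145329604750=82951.01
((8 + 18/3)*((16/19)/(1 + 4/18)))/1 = 9.65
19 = 19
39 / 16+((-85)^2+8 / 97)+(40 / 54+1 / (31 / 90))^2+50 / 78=102355431002467 / 14134680144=7241.44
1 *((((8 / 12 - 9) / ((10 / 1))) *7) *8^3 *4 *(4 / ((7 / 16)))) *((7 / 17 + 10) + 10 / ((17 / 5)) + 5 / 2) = -88309760 / 51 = -1731563.92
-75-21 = -96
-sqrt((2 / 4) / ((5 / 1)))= -0.32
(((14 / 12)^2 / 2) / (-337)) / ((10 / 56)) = -343 / 30330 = -0.01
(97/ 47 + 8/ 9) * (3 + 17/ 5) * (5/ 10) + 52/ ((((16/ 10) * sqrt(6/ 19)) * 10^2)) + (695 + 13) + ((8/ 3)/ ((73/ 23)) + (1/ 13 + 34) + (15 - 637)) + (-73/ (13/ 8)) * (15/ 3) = -93.67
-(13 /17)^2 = -169 /289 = -0.58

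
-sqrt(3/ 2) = -sqrt(6)/ 2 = -1.22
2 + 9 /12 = 11 /4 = 2.75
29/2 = 14.50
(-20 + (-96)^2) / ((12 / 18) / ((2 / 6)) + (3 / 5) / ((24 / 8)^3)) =413820 / 91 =4547.47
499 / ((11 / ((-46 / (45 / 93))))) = -711574 / 165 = -4312.57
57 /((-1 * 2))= -57 /2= -28.50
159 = 159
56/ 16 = 7/ 2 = 3.50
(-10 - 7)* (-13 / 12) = 221 / 12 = 18.42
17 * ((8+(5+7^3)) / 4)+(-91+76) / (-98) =148289 / 98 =1513.15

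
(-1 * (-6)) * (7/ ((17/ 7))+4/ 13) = 4230/ 221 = 19.14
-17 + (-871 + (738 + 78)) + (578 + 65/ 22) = 508.95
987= 987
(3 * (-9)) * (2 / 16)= -27 / 8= -3.38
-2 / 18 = -0.11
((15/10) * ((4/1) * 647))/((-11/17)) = -65994/11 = -5999.45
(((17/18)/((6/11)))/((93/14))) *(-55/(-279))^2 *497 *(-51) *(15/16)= -167278582625/694964448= -240.70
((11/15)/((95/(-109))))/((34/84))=-16786/8075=-2.08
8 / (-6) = -1.33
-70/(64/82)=-1435/16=-89.69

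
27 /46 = 0.59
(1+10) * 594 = 6534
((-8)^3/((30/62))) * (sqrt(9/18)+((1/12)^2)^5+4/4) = -383887658195/362797056 - 7936 * sqrt(2)/15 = -1806.35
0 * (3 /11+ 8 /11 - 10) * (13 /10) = 0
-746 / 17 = -43.88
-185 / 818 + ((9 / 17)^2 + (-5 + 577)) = 135234737 / 236402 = 572.05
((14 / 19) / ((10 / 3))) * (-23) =-483 / 95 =-5.08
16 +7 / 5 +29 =232 / 5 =46.40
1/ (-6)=-1/ 6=-0.17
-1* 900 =-900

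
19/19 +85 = 86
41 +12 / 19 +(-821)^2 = 12807570 / 19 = 674082.63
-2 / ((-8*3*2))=1 / 24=0.04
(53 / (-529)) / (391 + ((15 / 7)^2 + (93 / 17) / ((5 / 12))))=-220745 / 900529396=-0.00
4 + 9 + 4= 17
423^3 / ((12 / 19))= 479350791 / 4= 119837697.75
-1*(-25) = 25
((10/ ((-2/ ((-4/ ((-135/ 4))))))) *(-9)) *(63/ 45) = 112/ 15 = 7.47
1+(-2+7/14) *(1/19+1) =-11/19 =-0.58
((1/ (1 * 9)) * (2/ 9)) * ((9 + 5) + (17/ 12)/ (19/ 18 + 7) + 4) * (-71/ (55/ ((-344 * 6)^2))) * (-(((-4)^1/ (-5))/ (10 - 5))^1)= 236192975872/ 598125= 394888.99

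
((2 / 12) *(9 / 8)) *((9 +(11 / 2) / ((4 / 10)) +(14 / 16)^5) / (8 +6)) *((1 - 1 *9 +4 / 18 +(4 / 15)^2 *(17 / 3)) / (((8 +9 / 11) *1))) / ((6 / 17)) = -16895115457 / 22885171200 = -0.74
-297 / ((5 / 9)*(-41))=2673 / 205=13.04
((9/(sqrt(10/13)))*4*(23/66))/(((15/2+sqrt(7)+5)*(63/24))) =-736*sqrt(910)/229845+1840*sqrt(130)/45969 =0.36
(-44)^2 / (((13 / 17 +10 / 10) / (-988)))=-16258528 / 15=-1083901.87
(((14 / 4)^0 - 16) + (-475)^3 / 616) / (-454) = 107181115 / 279664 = 383.25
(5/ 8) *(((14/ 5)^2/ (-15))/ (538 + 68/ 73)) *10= -3577/ 590130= -0.01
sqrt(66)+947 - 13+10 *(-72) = sqrt(66)+214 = 222.12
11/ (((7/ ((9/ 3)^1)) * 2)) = 33/ 14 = 2.36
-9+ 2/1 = -7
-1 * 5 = -5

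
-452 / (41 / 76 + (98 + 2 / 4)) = -34352 / 7527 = -4.56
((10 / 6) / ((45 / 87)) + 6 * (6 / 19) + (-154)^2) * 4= 16225244 / 171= 94884.47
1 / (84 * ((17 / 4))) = 1 / 357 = 0.00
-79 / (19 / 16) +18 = -48.53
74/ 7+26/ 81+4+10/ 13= 115442/ 7371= 15.66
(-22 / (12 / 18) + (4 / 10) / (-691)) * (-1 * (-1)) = -114017 / 3455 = -33.00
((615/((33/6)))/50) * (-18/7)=-2214/385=-5.75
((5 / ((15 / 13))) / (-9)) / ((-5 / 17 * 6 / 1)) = 0.27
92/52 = 23/13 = 1.77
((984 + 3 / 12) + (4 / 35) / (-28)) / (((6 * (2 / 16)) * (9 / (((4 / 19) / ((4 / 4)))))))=3858244 / 125685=30.70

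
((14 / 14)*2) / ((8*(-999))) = -1 / 3996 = -0.00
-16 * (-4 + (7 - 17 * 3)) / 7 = 768 / 7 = 109.71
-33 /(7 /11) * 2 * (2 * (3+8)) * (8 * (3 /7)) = -383328 /49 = -7823.02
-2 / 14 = -1 / 7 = -0.14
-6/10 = -3/5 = -0.60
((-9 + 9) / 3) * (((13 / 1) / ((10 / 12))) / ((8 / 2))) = 0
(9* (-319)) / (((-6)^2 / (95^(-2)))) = -319 / 36100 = -0.01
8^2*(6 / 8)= 48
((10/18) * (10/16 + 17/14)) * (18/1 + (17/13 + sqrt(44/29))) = 515 * sqrt(319)/7308 + 129265/6552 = 20.99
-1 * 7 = -7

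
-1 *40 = -40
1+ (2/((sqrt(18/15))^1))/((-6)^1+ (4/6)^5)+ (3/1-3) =1-81*sqrt(30)/1426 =0.69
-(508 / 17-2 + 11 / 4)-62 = -6299 / 68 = -92.63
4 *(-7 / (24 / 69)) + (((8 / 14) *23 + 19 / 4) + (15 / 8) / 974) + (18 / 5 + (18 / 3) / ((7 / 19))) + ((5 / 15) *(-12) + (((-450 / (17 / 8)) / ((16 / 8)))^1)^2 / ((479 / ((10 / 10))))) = -880184052833 / 37752902320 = -23.31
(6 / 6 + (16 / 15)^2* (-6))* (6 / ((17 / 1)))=-874 / 425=-2.06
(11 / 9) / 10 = 11 / 90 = 0.12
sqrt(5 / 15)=sqrt(3) / 3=0.58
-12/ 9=-4/ 3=-1.33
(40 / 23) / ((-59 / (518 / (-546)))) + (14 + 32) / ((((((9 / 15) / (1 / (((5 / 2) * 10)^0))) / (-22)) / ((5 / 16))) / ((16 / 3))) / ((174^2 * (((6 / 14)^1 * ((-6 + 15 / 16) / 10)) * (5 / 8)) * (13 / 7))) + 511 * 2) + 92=1819180729893084589 / 19758031398981057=92.07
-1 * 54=-54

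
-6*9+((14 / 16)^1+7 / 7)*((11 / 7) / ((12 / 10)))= -5773 / 112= -51.54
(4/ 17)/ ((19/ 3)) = 0.04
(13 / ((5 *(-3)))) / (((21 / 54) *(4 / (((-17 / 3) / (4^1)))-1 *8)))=663 / 3220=0.21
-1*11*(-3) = 33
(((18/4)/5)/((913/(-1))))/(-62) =9/566060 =0.00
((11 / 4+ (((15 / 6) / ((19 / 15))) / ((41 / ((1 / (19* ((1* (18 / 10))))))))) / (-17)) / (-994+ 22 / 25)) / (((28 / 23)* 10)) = -954857765 / 4198082700672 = -0.00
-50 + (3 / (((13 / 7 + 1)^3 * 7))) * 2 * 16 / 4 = -49853 / 1000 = -49.85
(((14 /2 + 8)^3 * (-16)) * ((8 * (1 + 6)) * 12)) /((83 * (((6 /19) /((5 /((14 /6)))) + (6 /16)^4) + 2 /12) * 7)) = -6051594240000 /32343191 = -187105.66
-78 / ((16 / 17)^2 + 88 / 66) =-2601 / 74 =-35.15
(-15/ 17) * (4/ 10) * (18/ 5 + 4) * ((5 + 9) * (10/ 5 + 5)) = -22344/ 85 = -262.87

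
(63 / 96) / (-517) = -21 / 16544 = -0.00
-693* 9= -6237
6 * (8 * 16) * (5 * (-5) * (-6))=115200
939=939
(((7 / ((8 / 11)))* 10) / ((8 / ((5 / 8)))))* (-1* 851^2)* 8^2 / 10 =-34852173.12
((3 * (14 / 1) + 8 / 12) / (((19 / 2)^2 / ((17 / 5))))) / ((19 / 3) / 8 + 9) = 69632 / 424175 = 0.16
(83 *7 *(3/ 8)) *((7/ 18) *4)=338.92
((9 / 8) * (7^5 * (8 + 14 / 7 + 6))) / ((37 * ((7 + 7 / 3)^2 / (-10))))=-138915 / 148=-938.61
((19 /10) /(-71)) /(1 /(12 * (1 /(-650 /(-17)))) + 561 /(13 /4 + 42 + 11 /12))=-268413 /153841735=-0.00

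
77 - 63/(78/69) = 553/26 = 21.27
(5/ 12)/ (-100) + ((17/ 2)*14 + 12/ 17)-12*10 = -1217/ 4080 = -0.30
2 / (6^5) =1 / 3888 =0.00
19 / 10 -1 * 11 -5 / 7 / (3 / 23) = -3061 / 210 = -14.58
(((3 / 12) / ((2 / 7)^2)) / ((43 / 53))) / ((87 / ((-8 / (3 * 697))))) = -0.00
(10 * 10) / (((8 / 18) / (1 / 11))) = 225 / 11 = 20.45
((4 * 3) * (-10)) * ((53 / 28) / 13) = -1590 / 91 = -17.47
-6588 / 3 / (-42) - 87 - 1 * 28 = -439 / 7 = -62.71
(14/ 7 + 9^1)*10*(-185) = -20350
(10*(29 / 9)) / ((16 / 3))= 145 / 24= 6.04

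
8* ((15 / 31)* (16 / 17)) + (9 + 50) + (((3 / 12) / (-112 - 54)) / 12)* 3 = 87682001 / 1399712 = 62.64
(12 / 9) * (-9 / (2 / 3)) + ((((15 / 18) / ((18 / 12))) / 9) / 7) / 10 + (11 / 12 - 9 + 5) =-47815 / 2268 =-21.08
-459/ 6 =-153/ 2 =-76.50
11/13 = 0.85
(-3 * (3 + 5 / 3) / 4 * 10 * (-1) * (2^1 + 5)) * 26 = 6370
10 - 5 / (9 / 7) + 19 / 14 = 941 / 126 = 7.47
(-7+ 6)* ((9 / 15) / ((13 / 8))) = -24 / 65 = -0.37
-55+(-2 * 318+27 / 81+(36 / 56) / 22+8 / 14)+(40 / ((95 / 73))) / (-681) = -916746415 / 1328404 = -690.11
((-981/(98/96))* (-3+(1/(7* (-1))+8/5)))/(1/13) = 33055776/1715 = 19274.50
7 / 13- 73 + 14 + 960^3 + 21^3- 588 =11501679989 / 13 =884744614.54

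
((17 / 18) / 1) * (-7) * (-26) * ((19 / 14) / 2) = 4199 / 36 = 116.64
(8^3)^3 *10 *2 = 2684354560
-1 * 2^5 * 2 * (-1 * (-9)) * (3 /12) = -144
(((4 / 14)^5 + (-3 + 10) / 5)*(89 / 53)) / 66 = 10485001 / 293954430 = 0.04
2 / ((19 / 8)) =16 / 19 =0.84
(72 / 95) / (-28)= -18 / 665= -0.03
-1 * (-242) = 242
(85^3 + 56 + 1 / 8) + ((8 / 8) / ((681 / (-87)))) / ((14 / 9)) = 7807469417 / 12712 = 614181.04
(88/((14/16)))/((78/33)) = 3872/91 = 42.55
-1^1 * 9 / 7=-9 / 7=-1.29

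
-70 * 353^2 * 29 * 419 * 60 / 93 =-2119773542600 / 31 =-68379791696.77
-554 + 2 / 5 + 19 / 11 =-30353 / 55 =-551.87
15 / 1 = 15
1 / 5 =0.20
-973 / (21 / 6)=-278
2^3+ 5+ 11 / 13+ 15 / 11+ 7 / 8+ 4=22977 / 1144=20.08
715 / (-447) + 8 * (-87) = -311827 / 447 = -697.60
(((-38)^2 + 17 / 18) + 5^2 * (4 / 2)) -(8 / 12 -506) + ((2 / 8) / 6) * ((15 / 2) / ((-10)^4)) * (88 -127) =576079649 / 288000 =2000.28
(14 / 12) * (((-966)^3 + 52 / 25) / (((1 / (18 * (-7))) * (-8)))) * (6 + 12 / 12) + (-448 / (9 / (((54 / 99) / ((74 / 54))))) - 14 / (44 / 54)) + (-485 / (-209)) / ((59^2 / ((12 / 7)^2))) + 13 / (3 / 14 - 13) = -1368761922100359272711609 / 11805140189150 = -115946265793.47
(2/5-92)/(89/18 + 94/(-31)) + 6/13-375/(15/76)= -135064822/69355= -1947.44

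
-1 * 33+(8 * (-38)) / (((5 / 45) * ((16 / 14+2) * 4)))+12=-2625 / 11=-238.64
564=564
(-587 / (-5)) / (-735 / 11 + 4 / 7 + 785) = 45199 / 276720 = 0.16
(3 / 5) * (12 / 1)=36 / 5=7.20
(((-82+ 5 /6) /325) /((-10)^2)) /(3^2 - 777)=487 /149760000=0.00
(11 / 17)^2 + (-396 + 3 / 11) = -1256686 / 3179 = -395.31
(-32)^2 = 1024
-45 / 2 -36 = -117 / 2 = -58.50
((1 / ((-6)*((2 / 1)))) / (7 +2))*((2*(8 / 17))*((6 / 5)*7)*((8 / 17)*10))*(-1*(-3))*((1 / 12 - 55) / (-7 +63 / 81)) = -2636 / 289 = -9.12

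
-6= -6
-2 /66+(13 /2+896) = 59563 /66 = 902.47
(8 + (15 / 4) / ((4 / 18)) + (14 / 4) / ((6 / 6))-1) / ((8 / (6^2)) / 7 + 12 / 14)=1971 / 64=30.80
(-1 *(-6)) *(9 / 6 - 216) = -1287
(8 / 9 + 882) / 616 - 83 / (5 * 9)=-0.41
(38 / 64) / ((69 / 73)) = 1387 / 2208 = 0.63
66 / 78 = 11 / 13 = 0.85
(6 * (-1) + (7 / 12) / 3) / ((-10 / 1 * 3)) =209 / 1080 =0.19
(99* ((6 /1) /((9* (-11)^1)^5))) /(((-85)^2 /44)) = -8 /21031230825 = -0.00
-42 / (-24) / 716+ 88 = 88.00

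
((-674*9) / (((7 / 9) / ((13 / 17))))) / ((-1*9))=662.67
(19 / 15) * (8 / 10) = 76 / 75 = 1.01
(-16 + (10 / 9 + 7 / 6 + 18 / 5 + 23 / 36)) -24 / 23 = -14527 / 1380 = -10.53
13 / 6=2.17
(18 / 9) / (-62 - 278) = -1 / 170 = -0.01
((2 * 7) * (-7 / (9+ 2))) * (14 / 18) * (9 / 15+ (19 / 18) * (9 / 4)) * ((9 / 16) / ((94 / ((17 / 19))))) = -693889 / 6286720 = -0.11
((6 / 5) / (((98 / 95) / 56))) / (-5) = -456 / 35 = -13.03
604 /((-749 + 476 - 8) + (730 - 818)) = -604 /369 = -1.64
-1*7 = -7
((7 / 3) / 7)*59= 59 / 3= 19.67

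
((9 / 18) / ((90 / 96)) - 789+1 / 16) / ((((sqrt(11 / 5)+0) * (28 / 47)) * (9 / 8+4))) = -1270457 * sqrt(55) / 54120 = -174.09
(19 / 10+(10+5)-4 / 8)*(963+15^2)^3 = 137487487104 / 5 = 27497497420.80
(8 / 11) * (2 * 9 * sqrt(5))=144 * sqrt(5) / 11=29.27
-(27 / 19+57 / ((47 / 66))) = -72747 / 893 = -81.46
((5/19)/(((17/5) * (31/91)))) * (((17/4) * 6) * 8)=27300/589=46.35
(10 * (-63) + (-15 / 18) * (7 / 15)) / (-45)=11347 / 810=14.01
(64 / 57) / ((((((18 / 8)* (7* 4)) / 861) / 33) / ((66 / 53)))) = 635008 / 1007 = 630.59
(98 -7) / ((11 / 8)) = 728 / 11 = 66.18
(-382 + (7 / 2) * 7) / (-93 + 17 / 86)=30745 / 7981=3.85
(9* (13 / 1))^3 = 1601613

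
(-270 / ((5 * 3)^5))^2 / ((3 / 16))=64 / 94921875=0.00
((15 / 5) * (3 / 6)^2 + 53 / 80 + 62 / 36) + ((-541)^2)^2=85662167764.13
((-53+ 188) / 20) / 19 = 27 / 76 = 0.36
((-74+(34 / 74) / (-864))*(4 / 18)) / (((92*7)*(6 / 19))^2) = -0.00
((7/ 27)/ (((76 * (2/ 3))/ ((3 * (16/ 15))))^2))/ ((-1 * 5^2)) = -28/ 676875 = -0.00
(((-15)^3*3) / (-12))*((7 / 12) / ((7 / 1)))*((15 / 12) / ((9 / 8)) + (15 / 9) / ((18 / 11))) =14375 / 96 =149.74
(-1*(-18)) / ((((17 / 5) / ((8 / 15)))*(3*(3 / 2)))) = 32 / 51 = 0.63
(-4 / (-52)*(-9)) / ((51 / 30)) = -90 / 221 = -0.41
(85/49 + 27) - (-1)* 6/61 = 86182/2989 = 28.83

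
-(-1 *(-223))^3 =-11089567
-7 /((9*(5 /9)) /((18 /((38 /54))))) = -3402 /95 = -35.81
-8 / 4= -2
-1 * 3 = -3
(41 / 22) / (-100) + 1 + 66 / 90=11317 / 6600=1.71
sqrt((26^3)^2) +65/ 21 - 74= 367607/ 21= 17505.10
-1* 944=-944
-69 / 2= -34.50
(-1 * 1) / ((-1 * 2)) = 0.50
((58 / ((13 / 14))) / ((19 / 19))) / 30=406 / 195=2.08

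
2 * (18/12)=3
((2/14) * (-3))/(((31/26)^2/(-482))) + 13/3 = 3019939/20181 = 149.64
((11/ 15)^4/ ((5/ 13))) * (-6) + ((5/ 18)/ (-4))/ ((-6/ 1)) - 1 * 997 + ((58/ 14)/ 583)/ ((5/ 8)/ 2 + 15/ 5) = -292432923630083/ 291995550000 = -1001.50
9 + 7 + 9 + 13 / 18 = 463 / 18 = 25.72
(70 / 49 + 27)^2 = 39601 / 49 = 808.18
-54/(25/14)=-756/25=-30.24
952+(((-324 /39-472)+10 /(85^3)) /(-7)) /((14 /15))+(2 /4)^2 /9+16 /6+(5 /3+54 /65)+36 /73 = 42405784583017 /41122694340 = 1031.20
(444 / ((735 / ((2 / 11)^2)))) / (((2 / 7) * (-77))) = -296 / 326095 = -0.00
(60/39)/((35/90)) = 360/91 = 3.96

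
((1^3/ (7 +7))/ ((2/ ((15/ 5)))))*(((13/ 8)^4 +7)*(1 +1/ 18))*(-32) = -50.57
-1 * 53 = -53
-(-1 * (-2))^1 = -2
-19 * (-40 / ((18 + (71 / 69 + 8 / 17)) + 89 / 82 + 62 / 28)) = 33.33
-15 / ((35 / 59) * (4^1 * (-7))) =177 / 196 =0.90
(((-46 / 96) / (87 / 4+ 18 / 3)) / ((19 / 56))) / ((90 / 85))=-2737 / 56943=-0.05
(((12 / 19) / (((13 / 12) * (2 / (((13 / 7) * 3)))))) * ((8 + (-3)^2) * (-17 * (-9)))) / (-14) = -280908 / 931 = -301.73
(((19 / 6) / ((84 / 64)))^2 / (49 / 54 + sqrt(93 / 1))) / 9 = -46208 / 7257249 + 92416 * sqrt(93) / 13170563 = 0.06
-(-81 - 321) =402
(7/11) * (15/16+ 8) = 91/16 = 5.69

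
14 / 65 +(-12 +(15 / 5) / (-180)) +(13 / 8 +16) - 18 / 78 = 1745 / 312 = 5.59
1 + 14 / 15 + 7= 134 / 15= 8.93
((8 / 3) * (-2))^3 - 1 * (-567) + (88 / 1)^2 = 220301 / 27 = 8159.30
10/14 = 5/7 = 0.71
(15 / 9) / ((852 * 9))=5 / 23004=0.00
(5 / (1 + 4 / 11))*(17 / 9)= 6.93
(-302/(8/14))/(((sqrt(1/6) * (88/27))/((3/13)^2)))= -256851 * sqrt(6)/29744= -21.15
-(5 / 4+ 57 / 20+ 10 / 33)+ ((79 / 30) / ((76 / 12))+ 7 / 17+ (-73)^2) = 5325.42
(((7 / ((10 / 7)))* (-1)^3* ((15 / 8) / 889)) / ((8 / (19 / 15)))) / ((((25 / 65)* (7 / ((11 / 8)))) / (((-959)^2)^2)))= -2298074306164637 / 3251200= -706838799.88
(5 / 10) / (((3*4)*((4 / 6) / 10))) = 5 / 8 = 0.62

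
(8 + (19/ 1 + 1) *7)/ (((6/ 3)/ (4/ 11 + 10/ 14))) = 6142/ 77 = 79.77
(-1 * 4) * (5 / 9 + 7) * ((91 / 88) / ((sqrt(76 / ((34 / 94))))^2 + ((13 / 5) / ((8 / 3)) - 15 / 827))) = -248563120 / 1678755177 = -0.15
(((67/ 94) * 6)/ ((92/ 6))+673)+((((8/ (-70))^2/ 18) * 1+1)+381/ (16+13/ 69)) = 18579232068757/ 26624867850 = 697.81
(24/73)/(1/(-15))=-360/73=-4.93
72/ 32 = 9/ 4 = 2.25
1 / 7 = 0.14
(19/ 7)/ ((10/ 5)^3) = 19/ 56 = 0.34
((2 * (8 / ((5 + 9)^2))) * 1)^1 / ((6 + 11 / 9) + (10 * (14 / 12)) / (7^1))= 9 / 980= 0.01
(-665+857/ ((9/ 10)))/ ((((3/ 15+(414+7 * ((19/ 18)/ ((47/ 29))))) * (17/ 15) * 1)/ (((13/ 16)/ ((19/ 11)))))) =1303033875/ 4577170984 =0.28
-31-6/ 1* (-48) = 257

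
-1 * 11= -11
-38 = -38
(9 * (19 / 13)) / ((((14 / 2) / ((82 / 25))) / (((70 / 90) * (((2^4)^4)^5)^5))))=4023145310059403582683922069980692500205681625227930232990167277490328995102238581232987460410454741377137141933540594679808 / 325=12378908646336626408258220000000000000000000000000000000000000000000000000000000000000000000000000000000000000000000000000.00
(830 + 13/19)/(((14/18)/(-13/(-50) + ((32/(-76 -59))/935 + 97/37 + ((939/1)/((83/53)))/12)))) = 61586559222193/1091126300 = 56443.11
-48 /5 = -9.60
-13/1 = -13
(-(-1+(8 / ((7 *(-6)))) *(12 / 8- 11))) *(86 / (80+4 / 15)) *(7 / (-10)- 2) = 459 / 196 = 2.34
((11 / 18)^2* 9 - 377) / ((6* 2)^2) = -13451 / 5184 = -2.59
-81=-81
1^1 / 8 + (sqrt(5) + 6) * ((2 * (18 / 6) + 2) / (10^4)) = sqrt(5) / 1250 + 649 / 5000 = 0.13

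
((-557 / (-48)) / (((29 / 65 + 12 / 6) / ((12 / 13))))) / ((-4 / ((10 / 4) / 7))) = -13925 / 35616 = -0.39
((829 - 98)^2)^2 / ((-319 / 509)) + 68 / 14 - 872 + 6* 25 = -1017385001459103 / 2233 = -455613525060.06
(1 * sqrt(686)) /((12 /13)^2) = 1183 * sqrt(14) /144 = 30.74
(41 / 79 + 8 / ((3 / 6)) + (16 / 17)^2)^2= 157902122161 / 521254561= 302.93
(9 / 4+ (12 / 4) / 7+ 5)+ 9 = 467 / 28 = 16.68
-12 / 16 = -3 / 4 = -0.75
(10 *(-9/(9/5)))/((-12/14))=175/3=58.33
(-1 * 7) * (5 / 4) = -35 / 4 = -8.75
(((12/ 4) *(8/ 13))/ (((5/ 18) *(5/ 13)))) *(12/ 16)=324/ 25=12.96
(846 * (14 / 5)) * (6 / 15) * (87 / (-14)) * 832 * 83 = -10165319424 / 25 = -406612776.96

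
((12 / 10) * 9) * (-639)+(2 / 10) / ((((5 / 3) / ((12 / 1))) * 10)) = -862632 / 125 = -6901.06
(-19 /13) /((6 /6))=-19 /13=-1.46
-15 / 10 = -3 / 2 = -1.50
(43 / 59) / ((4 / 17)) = 731 / 236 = 3.10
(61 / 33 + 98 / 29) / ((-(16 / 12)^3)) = -45027 / 20416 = -2.21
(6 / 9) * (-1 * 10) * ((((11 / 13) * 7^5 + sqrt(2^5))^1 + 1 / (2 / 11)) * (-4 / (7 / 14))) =640 * sqrt(2) / 3 + 9863920 / 13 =759064.78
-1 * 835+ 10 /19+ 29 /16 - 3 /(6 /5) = -253889 /304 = -835.16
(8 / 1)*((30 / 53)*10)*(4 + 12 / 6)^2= 86400 / 53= 1630.19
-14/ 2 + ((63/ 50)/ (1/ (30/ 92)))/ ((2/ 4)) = -1421/ 230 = -6.18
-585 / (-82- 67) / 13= 45 / 149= 0.30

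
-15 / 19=-0.79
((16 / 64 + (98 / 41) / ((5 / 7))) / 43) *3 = 8847 / 35260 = 0.25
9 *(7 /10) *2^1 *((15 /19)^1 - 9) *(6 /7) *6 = -50544 /95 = -532.04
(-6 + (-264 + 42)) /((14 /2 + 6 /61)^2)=-848388 /187489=-4.53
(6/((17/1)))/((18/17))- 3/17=8/51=0.16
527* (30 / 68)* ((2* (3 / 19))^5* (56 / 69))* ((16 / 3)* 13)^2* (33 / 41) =5353577349120 / 2334961357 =2292.79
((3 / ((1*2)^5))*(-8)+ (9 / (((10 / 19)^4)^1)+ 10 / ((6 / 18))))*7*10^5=102577230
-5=-5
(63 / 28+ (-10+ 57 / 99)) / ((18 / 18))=-947 / 132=-7.17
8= 8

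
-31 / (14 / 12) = -26.57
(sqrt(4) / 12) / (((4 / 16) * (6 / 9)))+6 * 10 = 61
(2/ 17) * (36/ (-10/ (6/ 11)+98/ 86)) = -0.25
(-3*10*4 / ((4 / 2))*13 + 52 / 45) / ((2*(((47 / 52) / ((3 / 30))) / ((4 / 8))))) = -227812 / 10575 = -21.54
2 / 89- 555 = -49393 / 89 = -554.98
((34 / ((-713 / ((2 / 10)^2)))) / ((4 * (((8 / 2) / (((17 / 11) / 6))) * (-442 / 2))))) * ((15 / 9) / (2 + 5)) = 17 / 513873360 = 0.00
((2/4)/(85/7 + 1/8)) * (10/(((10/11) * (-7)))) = -44/687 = -0.06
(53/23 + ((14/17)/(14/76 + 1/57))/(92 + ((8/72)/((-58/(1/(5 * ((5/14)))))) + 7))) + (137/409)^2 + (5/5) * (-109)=-1125372065536393/10562686411532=-106.54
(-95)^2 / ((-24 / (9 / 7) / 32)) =-108300 / 7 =-15471.43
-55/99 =-5/9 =-0.56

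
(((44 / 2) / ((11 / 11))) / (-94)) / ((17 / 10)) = -110 / 799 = -0.14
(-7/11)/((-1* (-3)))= -7/33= -0.21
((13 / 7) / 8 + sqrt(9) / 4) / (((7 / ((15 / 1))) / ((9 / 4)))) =7425 / 1568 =4.74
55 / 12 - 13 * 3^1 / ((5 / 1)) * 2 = -661 / 60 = -11.02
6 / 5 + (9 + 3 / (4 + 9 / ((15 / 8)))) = 2319 / 220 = 10.54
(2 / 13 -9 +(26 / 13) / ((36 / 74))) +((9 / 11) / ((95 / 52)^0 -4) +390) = 495485 / 1287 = 384.99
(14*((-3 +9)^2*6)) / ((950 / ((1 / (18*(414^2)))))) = 7 / 6784425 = 0.00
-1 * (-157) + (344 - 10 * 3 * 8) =261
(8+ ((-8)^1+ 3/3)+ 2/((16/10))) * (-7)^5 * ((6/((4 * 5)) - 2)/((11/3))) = 7714413/440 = 17532.76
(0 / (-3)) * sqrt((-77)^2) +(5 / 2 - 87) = -169 / 2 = -84.50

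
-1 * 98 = -98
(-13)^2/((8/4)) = 169/2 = 84.50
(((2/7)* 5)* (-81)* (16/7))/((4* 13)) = -3240/637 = -5.09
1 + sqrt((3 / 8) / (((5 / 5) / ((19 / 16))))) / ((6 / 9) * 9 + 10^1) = sqrt(114) / 256 + 1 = 1.04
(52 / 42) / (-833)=-26 / 17493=-0.00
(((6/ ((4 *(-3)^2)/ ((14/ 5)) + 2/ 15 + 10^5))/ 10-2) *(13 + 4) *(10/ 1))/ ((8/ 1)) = -1785226525/ 42005456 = -42.50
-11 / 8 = -1.38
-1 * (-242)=242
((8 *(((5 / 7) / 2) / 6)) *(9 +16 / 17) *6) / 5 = 676 / 119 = 5.68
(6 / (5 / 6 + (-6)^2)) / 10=18 / 1105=0.02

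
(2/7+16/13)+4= 502/91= 5.52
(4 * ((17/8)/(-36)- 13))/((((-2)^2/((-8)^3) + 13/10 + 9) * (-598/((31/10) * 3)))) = 466364/5908539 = 0.08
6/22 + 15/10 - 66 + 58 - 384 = -8585/22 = -390.23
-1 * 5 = -5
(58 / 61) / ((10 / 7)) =203 / 305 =0.67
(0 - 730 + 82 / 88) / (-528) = 10693 / 7744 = 1.38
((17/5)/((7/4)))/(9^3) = 68/25515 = 0.00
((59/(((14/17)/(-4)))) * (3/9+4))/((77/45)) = -391170/539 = -725.73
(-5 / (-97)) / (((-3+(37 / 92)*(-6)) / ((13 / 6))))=-1495 / 72459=-0.02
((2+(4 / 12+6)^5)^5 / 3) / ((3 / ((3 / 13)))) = 93167875188011344378602738615625 / 33044255768277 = 2819487775465470010.06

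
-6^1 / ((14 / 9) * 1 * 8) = -27 / 56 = -0.48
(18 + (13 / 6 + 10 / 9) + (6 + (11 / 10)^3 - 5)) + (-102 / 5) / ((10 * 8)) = 26273 / 1125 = 23.35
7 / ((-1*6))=-7 / 6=-1.17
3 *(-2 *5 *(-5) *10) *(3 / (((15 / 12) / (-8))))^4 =1019215872 / 5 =203843174.40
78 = 78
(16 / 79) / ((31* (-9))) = -16 / 22041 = -0.00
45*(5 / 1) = 225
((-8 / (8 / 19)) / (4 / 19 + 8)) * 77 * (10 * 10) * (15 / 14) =-496375 / 26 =-19091.35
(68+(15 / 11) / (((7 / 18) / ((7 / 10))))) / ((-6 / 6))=-775 / 11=-70.45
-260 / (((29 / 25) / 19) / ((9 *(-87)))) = 3334500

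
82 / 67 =1.22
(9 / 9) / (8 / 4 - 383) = -1 / 381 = -0.00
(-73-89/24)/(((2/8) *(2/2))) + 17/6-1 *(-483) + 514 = 693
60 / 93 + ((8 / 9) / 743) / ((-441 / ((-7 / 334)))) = 1407078664 / 2180971737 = 0.65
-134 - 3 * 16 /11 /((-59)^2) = -5131042 /38291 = -134.00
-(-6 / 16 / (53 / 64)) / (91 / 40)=960 / 4823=0.20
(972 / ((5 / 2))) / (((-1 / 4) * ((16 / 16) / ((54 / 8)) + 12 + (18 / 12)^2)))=-839808 / 7775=-108.01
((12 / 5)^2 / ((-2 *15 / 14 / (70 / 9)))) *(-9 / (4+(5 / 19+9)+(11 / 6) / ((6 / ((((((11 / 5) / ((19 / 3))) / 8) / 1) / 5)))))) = 8580096 / 604921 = 14.18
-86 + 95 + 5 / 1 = 14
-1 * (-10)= 10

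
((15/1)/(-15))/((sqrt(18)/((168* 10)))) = -280* sqrt(2) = -395.98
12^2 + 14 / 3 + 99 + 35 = 848 / 3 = 282.67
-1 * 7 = -7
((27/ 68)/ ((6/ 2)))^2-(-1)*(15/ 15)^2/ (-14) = -0.05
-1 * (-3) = 3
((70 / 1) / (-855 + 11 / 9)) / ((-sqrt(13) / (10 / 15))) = 105* sqrt(13) / 24973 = 0.02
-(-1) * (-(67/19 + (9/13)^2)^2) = -165431044/10310521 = -16.04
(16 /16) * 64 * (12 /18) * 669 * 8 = 228352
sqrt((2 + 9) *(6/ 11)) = sqrt(6) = 2.45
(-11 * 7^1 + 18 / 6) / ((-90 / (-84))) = -1036 / 15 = -69.07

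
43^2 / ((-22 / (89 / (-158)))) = 164561 / 3476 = 47.34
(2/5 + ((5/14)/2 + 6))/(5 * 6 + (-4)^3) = -921/4760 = -0.19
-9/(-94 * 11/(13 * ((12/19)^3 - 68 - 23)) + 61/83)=-6044524551/1082248811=-5.59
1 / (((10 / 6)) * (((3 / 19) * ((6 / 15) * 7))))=19 / 14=1.36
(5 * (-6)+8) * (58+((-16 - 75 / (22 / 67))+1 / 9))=36887 / 9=4098.56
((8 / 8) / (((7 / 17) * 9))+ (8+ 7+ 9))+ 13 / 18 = 3149 / 126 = 24.99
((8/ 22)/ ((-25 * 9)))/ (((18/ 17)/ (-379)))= 12886/ 22275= 0.58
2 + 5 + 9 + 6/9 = 50/3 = 16.67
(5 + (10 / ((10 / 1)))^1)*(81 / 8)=243 / 4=60.75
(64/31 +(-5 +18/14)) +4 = 510/217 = 2.35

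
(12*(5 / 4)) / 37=0.41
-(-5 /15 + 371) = -1112 /3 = -370.67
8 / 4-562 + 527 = -33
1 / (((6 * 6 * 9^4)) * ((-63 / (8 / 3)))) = -2 / 11160261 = -0.00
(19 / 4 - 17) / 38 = -49 / 152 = -0.32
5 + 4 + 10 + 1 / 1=20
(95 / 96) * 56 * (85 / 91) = 8075 / 156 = 51.76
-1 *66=-66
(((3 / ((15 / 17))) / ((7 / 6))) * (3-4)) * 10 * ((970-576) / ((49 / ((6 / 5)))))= -482256 / 1715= -281.20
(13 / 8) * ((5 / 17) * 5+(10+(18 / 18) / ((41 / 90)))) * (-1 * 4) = -123825 / 1394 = -88.83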